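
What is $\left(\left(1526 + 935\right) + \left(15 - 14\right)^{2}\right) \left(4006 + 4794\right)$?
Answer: $21665600$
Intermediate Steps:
$\left(\left(1526 + 935\right) + \left(15 - 14\right)^{2}\right) \left(4006 + 4794\right) = \left(2461 + 1^{2}\right) 8800 = \left(2461 + 1\right) 8800 = 2462 \cdot 8800 = 21665600$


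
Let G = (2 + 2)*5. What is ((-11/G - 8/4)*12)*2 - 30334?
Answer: -151976/5 ≈ -30395.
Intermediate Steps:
G = 20 (G = 4*5 = 20)
((-11/G - 8/4)*12)*2 - 30334 = ((-11/20 - 8/4)*12)*2 - 30334 = ((-11*1/20 - 8*¼)*12)*2 - 30334 = ((-11/20 - 2)*12)*2 - 30334 = -51/20*12*2 - 30334 = -153/5*2 - 30334 = -306/5 - 30334 = -151976/5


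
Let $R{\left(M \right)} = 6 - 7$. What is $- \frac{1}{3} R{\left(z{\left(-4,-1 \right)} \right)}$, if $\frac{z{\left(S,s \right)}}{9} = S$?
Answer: $\frac{1}{3} \approx 0.33333$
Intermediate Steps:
$z{\left(S,s \right)} = 9 S$
$R{\left(M \right)} = -1$
$- \frac{1}{3} R{\left(z{\left(-4,-1 \right)} \right)} = - \frac{1}{3} \left(-1\right) = \left(-1\right) \frac{1}{3} \left(-1\right) = \left(- \frac{1}{3}\right) \left(-1\right) = \frac{1}{3}$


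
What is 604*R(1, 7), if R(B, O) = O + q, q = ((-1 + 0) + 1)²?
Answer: 4228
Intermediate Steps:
q = 0 (q = (-1 + 1)² = 0² = 0)
R(B, O) = O (R(B, O) = O + 0 = O)
604*R(1, 7) = 604*7 = 4228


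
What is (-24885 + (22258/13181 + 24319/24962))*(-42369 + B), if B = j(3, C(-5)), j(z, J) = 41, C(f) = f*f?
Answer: 24752474485701820/23501723 ≈ 1.0532e+9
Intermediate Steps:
C(f) = f**2
B = 41
(-24885 + (22258/13181 + 24319/24962))*(-42369 + B) = (-24885 + (22258/13181 + 24319/24962))*(-42369 + 41) = (-24885 + (22258*(1/13181) + 24319*(1/24962)))*(-42328) = (-24885 + (22258/13181 + 24319/24962))*(-42328) = (-24885 + 125164705/47003446)*(-42328) = -1169555589005/47003446*(-42328) = 24752474485701820/23501723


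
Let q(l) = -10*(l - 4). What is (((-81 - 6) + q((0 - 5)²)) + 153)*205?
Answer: -29520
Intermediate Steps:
q(l) = 40 - 10*l (q(l) = -10*(-4 + l) = 40 - 10*l)
(((-81 - 6) + q((0 - 5)²)) + 153)*205 = (((-81 - 6) + (40 - 10*(0 - 5)²)) + 153)*205 = ((-87 + (40 - 10*(-5)²)) + 153)*205 = ((-87 + (40 - 10*25)) + 153)*205 = ((-87 + (40 - 250)) + 153)*205 = ((-87 - 210) + 153)*205 = (-297 + 153)*205 = -144*205 = -29520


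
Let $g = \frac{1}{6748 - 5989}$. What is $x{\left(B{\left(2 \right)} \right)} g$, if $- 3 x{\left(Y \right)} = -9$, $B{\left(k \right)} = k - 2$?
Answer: $\frac{1}{253} \approx 0.0039526$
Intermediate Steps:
$B{\left(k \right)} = -2 + k$ ($B{\left(k \right)} = k - 2 = -2 + k$)
$x{\left(Y \right)} = 3$ ($x{\left(Y \right)} = \left(- \frac{1}{3}\right) \left(-9\right) = 3$)
$g = \frac{1}{759} \approx 0.0013175$
$x{\left(B{\left(2 \right)} \right)} g = 3 \cdot \frac{1}{759} = \frac{1}{253}$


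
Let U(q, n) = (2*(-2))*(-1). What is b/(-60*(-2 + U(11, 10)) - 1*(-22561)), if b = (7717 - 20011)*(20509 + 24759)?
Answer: -556524792/22441 ≈ -24799.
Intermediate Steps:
U(q, n) = 4 (U(q, n) = -4*(-1) = 4)
b = -556524792 (b = -12294*45268 = -556524792)
b/(-60*(-2 + U(11, 10)) - 1*(-22561)) = -556524792/(-60*(-2 + 4) - 1*(-22561)) = -556524792/(-60*2 + 22561) = -556524792/(-120 + 22561) = -556524792/22441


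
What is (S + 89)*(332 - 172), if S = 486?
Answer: 92000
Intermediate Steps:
(S + 89)*(332 - 172) = (486 + 89)*(332 - 172) = 575*160 = 92000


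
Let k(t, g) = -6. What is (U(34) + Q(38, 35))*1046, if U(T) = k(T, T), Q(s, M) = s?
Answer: 33472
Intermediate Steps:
U(T) = -6
(U(34) + Q(38, 35))*1046 = (-6 + 38)*1046 = 32*1046 = 33472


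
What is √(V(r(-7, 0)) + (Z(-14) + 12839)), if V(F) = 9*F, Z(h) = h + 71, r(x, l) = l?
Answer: 4*√806 ≈ 113.56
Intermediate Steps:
Z(h) = 71 + h
√(V(r(-7, 0)) + (Z(-14) + 12839)) = √(9*0 + ((71 - 14) + 12839)) = √(0 + (57 + 12839)) = √(0 + 12896) = √12896 = 4*√806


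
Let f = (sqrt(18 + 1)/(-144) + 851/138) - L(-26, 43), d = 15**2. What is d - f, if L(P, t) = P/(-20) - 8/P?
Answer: 42986/195 + sqrt(19)/144 ≈ 220.47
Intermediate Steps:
d = 225
L(P, t) = -8/P - P/20 (L(P, t) = P*(-1/20) - 8/P = -P/20 - 8/P = -8/P - P/20)
f = 889/195 - sqrt(19)/144 (f = (sqrt(18 + 1)/(-144) + 851/138) - (-8/(-26) - 1/20*(-26)) = (sqrt(19)*(-1/144) + 851*(1/138)) - (-8*(-1/26) + 13/10) = (-sqrt(19)/144 + 37/6) - (4/13 + 13/10) = (37/6 - sqrt(19)/144) - 1*209/130 = (37/6 - sqrt(19)/144) - 209/130 = 889/195 - sqrt(19)/144 ≈ 4.5287)
d - f = 225 - (889/195 - sqrt(19)/144) = 225 + (-889/195 + sqrt(19)/144) = 42986/195 + sqrt(19)/144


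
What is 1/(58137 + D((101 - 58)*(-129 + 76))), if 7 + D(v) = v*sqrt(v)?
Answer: 58130/15215860539 + 2279*I*sqrt(2279)/15215860539 ≈ 3.8204e-6 + 7.1502e-6*I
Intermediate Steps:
D(v) = -7 + v**(3/2) (D(v) = -7 + v*sqrt(v) = -7 + v**(3/2))
1/(58137 + D((101 - 58)*(-129 + 76))) = 1/(58137 + (-7 + ((101 - 58)*(-129 + 76))**(3/2))) = 1/(58137 + (-7 + (43*(-53))**(3/2))) = 1/(58137 + (-7 + (-2279)**(3/2))) = 1/(58137 + (-7 - 2279*I*sqrt(2279))) = 1/(58130 - 2279*I*sqrt(2279))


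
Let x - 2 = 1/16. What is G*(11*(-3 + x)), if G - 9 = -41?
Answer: 330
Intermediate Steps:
x = 33/16 (x = 2 + 1/16 = 33/16 ≈ 2.0625)
G = -32 (G = 9 - 41 = -32)
G*(11*(-3 + x)) = -352*(-3 + 33/16) = -352*(-15)/16 = -32*(-165/16) = 330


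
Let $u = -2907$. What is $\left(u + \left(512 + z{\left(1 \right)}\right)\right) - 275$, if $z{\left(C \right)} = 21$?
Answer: $-2649$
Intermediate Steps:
$\left(u + \left(512 + z{\left(1 \right)}\right)\right) - 275 = \left(-2907 + \left(512 + 21\right)\right) - 275 = \left(-2907 + 533\right) - 275 = -2374 - 275 = -2649$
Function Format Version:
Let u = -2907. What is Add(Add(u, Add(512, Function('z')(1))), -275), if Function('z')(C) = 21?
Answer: -2649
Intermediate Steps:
Add(Add(u, Add(512, Function('z')(1))), -275) = Add(Add(-2907, Add(512, 21)), -275) = Add(Add(-2907, 533), -275) = Add(-2374, -275) = -2649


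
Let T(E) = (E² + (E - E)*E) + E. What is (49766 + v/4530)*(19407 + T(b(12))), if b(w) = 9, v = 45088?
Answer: 732713728466/755 ≈ 9.7048e+8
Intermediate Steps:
T(E) = E + E² (T(E) = (E² + 0*E) + E = (E² + 0) + E = E² + E = E + E²)
(49766 + v/4530)*(19407 + T(b(12))) = (49766 + 45088/4530)*(19407 + 9*(1 + 9)) = (49766 + 45088*(1/4530))*(19407 + 9*10) = (49766 + 22544/2265)*(19407 + 90) = (112742534/2265)*19497 = 732713728466/755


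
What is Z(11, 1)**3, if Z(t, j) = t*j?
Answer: 1331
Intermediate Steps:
Z(t, j) = j*t
Z(11, 1)**3 = (1*11)**3 = 11**3 = 1331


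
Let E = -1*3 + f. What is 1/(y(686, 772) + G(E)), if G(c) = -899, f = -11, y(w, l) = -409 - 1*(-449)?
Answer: -1/859 ≈ -0.0011641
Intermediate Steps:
y(w, l) = 40 (y(w, l) = -409 + 449 = 40)
E = -14 (E = -1*3 - 11 = -3 - 11 = -14)
1/(y(686, 772) + G(E)) = 1/(40 - 899) = 1/(-859) = -1/859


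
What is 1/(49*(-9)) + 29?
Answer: 12788/441 ≈ 28.998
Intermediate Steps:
1/(49*(-9)) + 29 = (1/49)*(-⅑) + 29 = -1/441 + 29 = 12788/441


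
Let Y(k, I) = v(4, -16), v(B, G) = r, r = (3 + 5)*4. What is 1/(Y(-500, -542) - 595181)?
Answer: -1/595149 ≈ -1.6803e-6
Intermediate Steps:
r = 32 (r = 8*4 = 32)
v(B, G) = 32
Y(k, I) = 32
1/(Y(-500, -542) - 595181) = 1/(32 - 595181) = 1/(-595149) = -1/595149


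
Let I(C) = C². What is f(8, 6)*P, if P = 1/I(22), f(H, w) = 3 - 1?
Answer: 1/242 ≈ 0.0041322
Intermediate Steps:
f(H, w) = 2
P = 1/484 (P = 1/(22²) = 1/484 ≈ 0.0020661)
f(8, 6)*P = 2*(1/484) = 1/242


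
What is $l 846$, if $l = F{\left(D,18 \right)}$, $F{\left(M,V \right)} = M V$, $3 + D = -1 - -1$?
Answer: $-45684$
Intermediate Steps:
$D = -3$ ($D = -3 - 0 = -3 + \left(-1 + 1\right) = -3 + 0 = -3$)
$l = -54$ ($l = \left(-3\right) 18 = -54$)
$l 846 = \left(-54\right) 846 = -45684$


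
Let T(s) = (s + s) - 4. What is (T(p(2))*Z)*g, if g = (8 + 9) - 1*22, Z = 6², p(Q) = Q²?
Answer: -720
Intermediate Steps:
T(s) = -4 + 2*s (T(s) = 2*s - 4 = -4 + 2*s)
Z = 36
g = -5 (g = 17 - 22 = -5)
(T(p(2))*Z)*g = ((-4 + 2*2²)*36)*(-5) = ((-4 + 2*4)*36)*(-5) = ((-4 + 8)*36)*(-5) = (4*36)*(-5) = 144*(-5) = -720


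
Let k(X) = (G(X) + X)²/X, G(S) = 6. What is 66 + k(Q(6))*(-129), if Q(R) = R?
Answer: -3030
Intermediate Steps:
k(X) = (6 + X)²/X
66 + k(Q(6))*(-129) = 66 + ((6 + 6)²/6)*(-129) = 66 + ((⅙)*12²)*(-129) = 66 + ((⅙)*144)*(-129) = 66 + 24*(-129) = 66 - 3096 = -3030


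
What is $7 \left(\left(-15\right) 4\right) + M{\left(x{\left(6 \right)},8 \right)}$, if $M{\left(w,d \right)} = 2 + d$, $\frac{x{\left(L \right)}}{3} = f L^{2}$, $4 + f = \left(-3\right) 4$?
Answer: $-410$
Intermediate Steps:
$f = -16$ ($f = -4 - 12 = -16$)
$x{\left(L \right)} = - 48 L^{2}$ ($x{\left(L \right)} = 3 \left(- 16 L^{2}\right) = - 48 L^{2}$)
$7 \left(\left(-15\right) 4\right) + M{\left(x{\left(6 \right)},8 \right)} = 7 \left(\left(-15\right) 4\right) + \left(2 + 8\right) = 7 \left(-60\right) + 10 = -420 + 10 = -410$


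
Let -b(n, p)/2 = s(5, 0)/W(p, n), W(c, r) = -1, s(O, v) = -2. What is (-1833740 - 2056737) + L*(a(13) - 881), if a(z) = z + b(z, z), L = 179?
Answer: -4046565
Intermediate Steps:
b(n, p) = -4 (b(n, p) = -(-4)/(-1) = -(-4)*(-1) = -2*2 = -4)
a(z) = -4 + z (a(z) = z - 4 = -4 + z)
(-1833740 - 2056737) + L*(a(13) - 881) = (-1833740 - 2056737) + 179*((-4 + 13) - 881) = -3890477 + 179*(9 - 881) = -3890477 + 179*(-872) = -3890477 - 156088 = -4046565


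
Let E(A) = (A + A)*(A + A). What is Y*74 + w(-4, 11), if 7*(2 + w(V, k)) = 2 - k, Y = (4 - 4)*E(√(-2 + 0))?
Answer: -23/7 ≈ -3.2857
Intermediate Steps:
E(A) = 4*A² (E(A) = (2*A)*(2*A) = 4*A²)
Y = 0 (Y = (4 - 4)*(4*(√(-2 + 0))²) = 0*(4*(√(-2))²) = 0*(4*(I*√2)²) = 0*(4*(-2)) = 0*(-8) = 0)
w(V, k) = -12/7 - k/7 (w(V, k) = -2 + (2 - k)/7 = -2 + (2/7 - k/7) = -12/7 - k/7)
Y*74 + w(-4, 11) = 0*74 + (-12/7 - ⅐*11) = 0 + (-12/7 - 11/7) = 0 - 23/7 = -23/7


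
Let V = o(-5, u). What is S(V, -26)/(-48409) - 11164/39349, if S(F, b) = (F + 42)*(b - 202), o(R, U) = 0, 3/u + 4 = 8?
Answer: -163632052/1904845741 ≈ -0.085903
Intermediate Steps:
u = ¾ (u = 3/(-4 + 8) = 3/4 = 3*(¼) = ¾ ≈ 0.75000)
V = 0
S(F, b) = (-202 + b)*(42 + F) (S(F, b) = (42 + F)*(-202 + b) = (-202 + b)*(42 + F))
S(V, -26)/(-48409) - 11164/39349 = (-8484 - 202*0 + 42*(-26) + 0*(-26))/(-48409) - 11164/39349 = (-8484 + 0 - 1092 + 0)*(-1/48409) - 11164*1/39349 = -9576*(-1/48409) - 11164/39349 = 9576/48409 - 11164/39349 = -163632052/1904845741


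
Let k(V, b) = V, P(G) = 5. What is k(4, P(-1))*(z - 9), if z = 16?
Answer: 28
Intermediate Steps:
k(4, P(-1))*(z - 9) = 4*(16 - 9) = 4*7 = 28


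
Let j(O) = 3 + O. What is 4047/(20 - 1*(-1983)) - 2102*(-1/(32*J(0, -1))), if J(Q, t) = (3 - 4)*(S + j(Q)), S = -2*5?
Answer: 2558417/224336 ≈ 11.404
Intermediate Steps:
S = -10
J(Q, t) = 7 - Q (J(Q, t) = (3 - 4)*(-10 + (3 + Q)) = -(-7 + Q) = 7 - Q)
4047/(20 - 1*(-1983)) - 2102*(-1/(32*J(0, -1))) = 4047/(20 - 1*(-1983)) - 2102*(-1/(32*(7 - 1*0))) = 4047/(20 + 1983) - 2102*(-1/(32*(7 + 0))) = 4047/2003 - 2102/((-32*7)) = 4047*(1/2003) - 2102/(-224) = 4047/2003 - 2102*(-1/224) = 4047/2003 + 1051/112 = 2558417/224336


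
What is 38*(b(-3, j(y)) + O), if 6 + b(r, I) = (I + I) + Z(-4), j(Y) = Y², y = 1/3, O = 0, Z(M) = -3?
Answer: -3002/9 ≈ -333.56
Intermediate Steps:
y = ⅓ ≈ 0.33333
b(r, I) = -9 + 2*I (b(r, I) = -6 + ((I + I) - 3) = -6 + (2*I - 3) = -6 + (-3 + 2*I) = -9 + 2*I)
38*(b(-3, j(y)) + O) = 38*((-9 + 2*(⅓)²) + 0) = 38*((-9 + 2*(⅑)) + 0) = 38*((-9 + 2/9) + 0) = 38*(-79/9 + 0) = 38*(-79/9) = -3002/9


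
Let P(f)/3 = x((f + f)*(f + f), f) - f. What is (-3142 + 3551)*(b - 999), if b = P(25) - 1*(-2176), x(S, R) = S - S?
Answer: 450718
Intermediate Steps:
x(S, R) = 0
P(f) = -3*f (P(f) = 3*(0 - f) = 3*(-f) = -3*f)
b = 2101 (b = -3*25 - 1*(-2176) = -75 + 2176 = 2101)
(-3142 + 3551)*(b - 999) = (-3142 + 3551)*(2101 - 999) = 409*1102 = 450718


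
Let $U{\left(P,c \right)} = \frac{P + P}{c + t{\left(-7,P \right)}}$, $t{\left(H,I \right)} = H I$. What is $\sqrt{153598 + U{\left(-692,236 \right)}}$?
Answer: $\frac{3 \sqrt{6881604855}}{635} \approx 391.92$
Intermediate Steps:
$U{\left(P,c \right)} = \frac{2 P}{c - 7 P}$ ($U{\left(P,c \right)} = \frac{P + P}{c - 7 P} = \frac{2 P}{c - 7 P}$)
$\sqrt{153598 + U{\left(-692,236 \right)}} = \sqrt{153598 + 2 \left(-692\right) \frac{1}{236 - -4844}} = \sqrt{153598 + 2 \left(-692\right) \frac{1}{236 + 4844}} = \sqrt{153598 + 2 \left(-692\right) \frac{1}{5080}} = \sqrt{153598 - \frac{173}{635}} = \sqrt{\frac{97534557}{635}} = \frac{3 \sqrt{6881604855}}{635}$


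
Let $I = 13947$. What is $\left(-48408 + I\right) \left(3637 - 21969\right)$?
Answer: $631739052$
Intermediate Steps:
$\left(-48408 + I\right) \left(3637 - 21969\right) = \left(-48408 + 13947\right) \left(3637 - 21969\right) = \left(-34461\right) \left(-18332\right) = 631739052$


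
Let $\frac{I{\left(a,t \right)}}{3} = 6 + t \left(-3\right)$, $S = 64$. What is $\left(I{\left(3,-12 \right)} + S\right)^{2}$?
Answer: $36100$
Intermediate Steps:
$I{\left(a,t \right)} = 18 - 9 t$ ($I{\left(a,t \right)} = 3 \left(6 + t \left(-3\right)\right) = 3 \left(6 - 3 t\right) = 18 - 9 t$)
$\left(I{\left(3,-12 \right)} + S\right)^{2} = \left(\left(18 - -108\right) + 64\right)^{2} = \left(\left(18 + 108\right) + 64\right)^{2} = \left(126 + 64\right)^{2} = 190^{2} = 36100$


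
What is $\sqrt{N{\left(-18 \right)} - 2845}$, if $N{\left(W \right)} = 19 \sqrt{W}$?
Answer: $\sqrt{-2845 + 57 i \sqrt{2}} \approx 0.7556 + 53.344 i$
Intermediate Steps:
$\sqrt{N{\left(-18 \right)} - 2845} = \sqrt{19 \sqrt{-18} - 2845} = \sqrt{19 \cdot 3 i \sqrt{2} - 2845} = \sqrt{57 i \sqrt{2} - 2845} = \sqrt{-2845 + 57 i \sqrt{2}}$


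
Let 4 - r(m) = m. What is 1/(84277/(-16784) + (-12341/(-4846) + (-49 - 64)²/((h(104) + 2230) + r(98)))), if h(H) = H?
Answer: 5693468480/18366062203 ≈ 0.31000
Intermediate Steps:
r(m) = 4 - m
1/(84277/(-16784) + (-12341/(-4846) + (-49 - 64)²/((h(104) + 2230) + r(98)))) = 1/(84277/(-16784) + (-12341/(-4846) + (-49 - 64)²/((104 + 2230) + (4 - 1*98)))) = 1/(84277*(-1/16784) + (-12341*(-1/4846) + (-113)²/(2334 + (4 - 98)))) = 1/(-84277/16784 + (12341/4846 + 12769/(2334 - 94))) = 1/(-84277/16784 + (12341/4846 + 12769/2240)) = 1/(-84277/16784 + 44761207/5427520) = 1/(18366062203/5693468480) = 5693468480/18366062203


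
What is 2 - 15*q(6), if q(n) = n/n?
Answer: -13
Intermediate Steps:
q(n) = 1
2 - 15*q(6) = 2 - 15*1 = 2 - 15 = -13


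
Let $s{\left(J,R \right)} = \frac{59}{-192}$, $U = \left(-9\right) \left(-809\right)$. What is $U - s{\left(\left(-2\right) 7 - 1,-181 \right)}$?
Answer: $\frac{1398011}{192} \approx 7281.3$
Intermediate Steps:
$U = 7281$
$s{\left(J,R \right)} = - \frac{59}{192}$ ($s{\left(J,R \right)} = 59 \left(- \frac{1}{192}\right) = - \frac{59}{192}$)
$U - s{\left(\left(-2\right) 7 - 1,-181 \right)} = 7281 - - \frac{59}{192} = 7281 + \frac{59}{192} = \frac{1398011}{192}$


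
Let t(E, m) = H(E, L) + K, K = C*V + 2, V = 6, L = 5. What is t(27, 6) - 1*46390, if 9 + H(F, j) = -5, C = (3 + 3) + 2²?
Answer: -46342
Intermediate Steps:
C = 10 (C = 6 + 4 = 10)
H(F, j) = -14 (H(F, j) = -9 - 5 = -14)
K = 62 (K = 10*6 + 2 = 60 + 2 = 62)
t(E, m) = 48 (t(E, m) = -14 + 62 = 48)
t(27, 6) - 1*46390 = 48 - 1*46390 = 48 - 46390 = -46342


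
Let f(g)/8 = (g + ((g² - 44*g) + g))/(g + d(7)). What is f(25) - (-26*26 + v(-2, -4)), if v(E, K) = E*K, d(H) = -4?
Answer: 10628/21 ≈ 506.10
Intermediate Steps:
f(g) = 8*(g² - 42*g)/(-4 + g) (f(g) = 8*((g + ((g² - 44*g) + g))/(g - 4)) = 8*((g + (g² - 43*g))/(-4 + g)) = 8*((g² - 42*g)/(-4 + g)) = 8*(g² - 42*g)/(-4 + g))
f(25) - (-26*26 + v(-2, -4)) = 8*25*(-42 + 25)/(-4 + 25) - (-26*26 - 2*(-4)) = 8*25*(-17)/21 - (-676 + 8) = 8*25*(1/21)*(-17) - 1*(-668) = -3400/21 + 668 = 10628/21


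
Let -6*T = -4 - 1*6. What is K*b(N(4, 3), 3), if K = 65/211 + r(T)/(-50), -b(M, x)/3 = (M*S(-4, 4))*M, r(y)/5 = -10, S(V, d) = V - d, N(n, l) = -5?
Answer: 165600/211 ≈ 784.83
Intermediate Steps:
T = 5/3 (T = -(-4 - 1*6)/6 = -(-4 - 6)/6 = -⅙*(-10) = 5/3 ≈ 1.6667)
r(y) = -50 (r(y) = 5*(-10) = -50)
b(M, x) = 24*M² (b(M, x) = -3*M*(-4 - 1*4)*M = -3*M*(-4 - 4)*M = -3*M*(-8)*M = -3*(-8*M)*M = -(-24)*M² = 24*M²)
K = 276/211 (K = 65/211 - 50/(-50) = 65*(1/211) - 50*(-1/50) = 65/211 + 1 = 276/211 ≈ 1.3081)
K*b(N(4, 3), 3) = 276*(24*(-5)²)/211 = 276*(24*25)/211 = (276/211)*600 = 165600/211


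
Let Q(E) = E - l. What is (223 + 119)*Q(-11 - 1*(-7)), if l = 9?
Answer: -4446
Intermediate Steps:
Q(E) = -9 + E (Q(E) = E - 1*9 = E - 9 = -9 + E)
(223 + 119)*Q(-11 - 1*(-7)) = (223 + 119)*(-9 + (-11 - 1*(-7))) = 342*(-9 + (-11 + 7)) = 342*(-9 - 4) = 342*(-13) = -4446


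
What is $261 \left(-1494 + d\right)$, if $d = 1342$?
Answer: $-39672$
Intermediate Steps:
$261 \left(-1494 + d\right) = 261 \left(-1494 + 1342\right) = 261 \left(-152\right) = -39672$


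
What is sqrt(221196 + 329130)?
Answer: sqrt(550326) ≈ 741.84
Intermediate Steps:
sqrt(221196 + 329130) = sqrt(550326)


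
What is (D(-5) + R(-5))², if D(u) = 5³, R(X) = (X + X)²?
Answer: 50625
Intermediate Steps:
R(X) = 4*X² (R(X) = (2*X)² = 4*X²)
D(u) = 125
(D(-5) + R(-5))² = (125 + 4*(-5)²)² = (125 + 4*25)² = (125 + 100)² = 225² = 50625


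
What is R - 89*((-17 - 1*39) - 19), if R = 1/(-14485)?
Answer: 96687374/14485 ≈ 6675.0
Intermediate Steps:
R = -1/14485 ≈ -6.9037e-5
R - 89*((-17 - 1*39) - 19) = -1/14485 - 89*((-17 - 1*39) - 19) = -1/14485 - 89*((-17 - 39) - 19) = -1/14485 - 89*(-56 - 19) = -1/14485 - 89*(-75) = -1/14485 + 6675 = 96687374/14485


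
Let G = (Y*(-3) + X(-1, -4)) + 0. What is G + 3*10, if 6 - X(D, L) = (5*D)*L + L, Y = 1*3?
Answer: 11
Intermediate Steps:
Y = 3
X(D, L) = 6 - L - 5*D*L (X(D, L) = 6 - ((5*D)*L + L) = 6 - (5*D*L + L) = 6 - (L + 5*D*L) = 6 + (-L - 5*D*L) = 6 - L - 5*D*L)
G = -19 (G = (3*(-3) + (6 - 1*(-4) - 5*(-1)*(-4))) + 0 = (-9 + (6 + 4 - 20)) + 0 = (-9 - 10) + 0 = -19 + 0 = -19)
G + 3*10 = -19 + 3*10 = -19 + 30 = 11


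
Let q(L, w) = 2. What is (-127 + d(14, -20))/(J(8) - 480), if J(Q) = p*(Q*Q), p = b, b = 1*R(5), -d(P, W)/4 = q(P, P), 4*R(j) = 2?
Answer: 135/448 ≈ 0.30134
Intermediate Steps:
R(j) = 1/2 (R(j) = (1/4)*2 = 1/2)
d(P, W) = -8 (d(P, W) = -4*2 = -8)
b = 1/2 (b = 1*(1/2) = 1/2 ≈ 0.50000)
p = 1/2 ≈ 0.50000
J(Q) = Q**2/2 (J(Q) = (Q*Q)/2 = Q**2/2)
(-127 + d(14, -20))/(J(8) - 480) = (-127 - 8)/((1/2)*8**2 - 480) = -135/((1/2)*64 - 480) = -135/(32 - 480) = -135/(-448) = -135*(-1/448) = 135/448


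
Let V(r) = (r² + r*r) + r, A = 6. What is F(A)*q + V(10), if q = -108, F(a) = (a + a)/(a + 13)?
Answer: 2694/19 ≈ 141.79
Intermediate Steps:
F(a) = 2*a/(13 + a) (F(a) = (2*a)/(13 + a) = 2*a/(13 + a))
V(r) = r + 2*r² (V(r) = (r² + r²) + r = 2*r² + r = r + 2*r²)
F(A)*q + V(10) = (2*6/(13 + 6))*(-108) + 10*(1 + 2*10) = (2*6/19)*(-108) + 10*(1 + 20) = (2*6*(1/19))*(-108) + 10*21 = (12/19)*(-108) + 210 = -1296/19 + 210 = 2694/19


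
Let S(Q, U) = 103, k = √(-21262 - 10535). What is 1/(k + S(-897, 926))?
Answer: 103/42406 - 3*I*√3533/42406 ≈ 0.0024289 - 0.004205*I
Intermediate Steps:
k = 3*I*√3533 (k = √(-31797) = 3*I*√3533 ≈ 178.32*I)
1/(k + S(-897, 926)) = 1/(3*I*√3533 + 103) = 1/(103 + 3*I*√3533)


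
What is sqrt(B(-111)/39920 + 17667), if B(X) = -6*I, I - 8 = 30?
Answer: sqrt(439909924485)/4990 ≈ 132.92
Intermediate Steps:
I = 38 (I = 8 + 30 = 38)
B(X) = -228 (B(X) = -6*38 = -228)
sqrt(B(-111)/39920 + 17667) = sqrt(-228/39920 + 17667) = sqrt(-228*1/39920 + 17667) = sqrt(-57/9980 + 17667) = sqrt(176316603/9980) = sqrt(439909924485)/4990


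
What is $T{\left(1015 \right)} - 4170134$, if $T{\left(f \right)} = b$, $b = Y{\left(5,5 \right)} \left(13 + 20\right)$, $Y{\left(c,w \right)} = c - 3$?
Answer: $-4170068$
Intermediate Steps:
$Y{\left(c,w \right)} = -3 + c$
$b = 66$ ($b = \left(-3 + 5\right) \left(13 + 20\right) = 2 \cdot 33 = 66$)
$T{\left(f \right)} = 66$
$T{\left(1015 \right)} - 4170134 = 66 - 4170134 = -4170068$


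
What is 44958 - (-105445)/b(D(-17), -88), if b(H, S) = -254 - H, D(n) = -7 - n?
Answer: 11763467/264 ≈ 44559.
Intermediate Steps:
44958 - (-105445)/b(D(-17), -88) = 44958 - (-105445)/(-254 - (-7 - 1*(-17))) = 44958 - (-105445)/(-254 - (-7 + 17)) = 44958 - (-105445)/(-254 - 1*10) = 44958 - (-105445)/(-254 - 10) = 44958 - (-105445)/(-264) = 44958 - (-105445)*(-1)/264 = 44958 - 1*105445/264 = 44958 - 105445/264 = 11763467/264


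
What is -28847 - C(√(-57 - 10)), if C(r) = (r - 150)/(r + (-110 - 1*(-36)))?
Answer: -159910088/5543 - 76*I*√67/5543 ≈ -28849.0 - 0.11223*I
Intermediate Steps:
C(r) = (-150 + r)/(-74 + r) (C(r) = (-150 + r)/(r + (-110 + 36)) = (-150 + r)/(r - 74) = (-150 + r)/(-74 + r))
-28847 - C(√(-57 - 10)) = -28847 - (-150 + √(-57 - 10))/(-74 + √(-57 - 10)) = -28847 - (-150 + √(-67))/(-74 + √(-67)) = -28847 - (-150 + I*√67)/(-74 + I*√67)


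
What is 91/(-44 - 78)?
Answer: -91/122 ≈ -0.74590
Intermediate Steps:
91/(-44 - 78) = 91/(-122) = -1/122*91 = -91/122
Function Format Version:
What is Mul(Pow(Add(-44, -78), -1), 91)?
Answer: Rational(-91, 122) ≈ -0.74590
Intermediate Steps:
Mul(Pow(Add(-44, -78), -1), 91) = Mul(Pow(-122, -1), 91) = Mul(Rational(-1, 122), 91) = Rational(-91, 122)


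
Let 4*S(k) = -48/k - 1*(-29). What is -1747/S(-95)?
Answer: -663860/2803 ≈ -236.84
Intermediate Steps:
S(k) = 29/4 - 12/k (S(k) = (-48/k - 1*(-29))/4 = (-48/k + 29)/4 = (29 - 48/k)/4 = 29/4 - 12/k)
-1747/S(-95) = -1747/(29/4 - 12/(-95)) = -1747/(29/4 - 12*(-1/95)) = -1747/(29/4 + 12/95) = -1747/2803/380 = -1747*380/2803 = -663860/2803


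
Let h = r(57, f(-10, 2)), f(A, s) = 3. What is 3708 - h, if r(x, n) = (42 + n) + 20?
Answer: 3643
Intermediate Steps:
r(x, n) = 62 + n
h = 65 (h = 62 + 3 = 65)
3708 - h = 3708 - 1*65 = 3708 - 65 = 3643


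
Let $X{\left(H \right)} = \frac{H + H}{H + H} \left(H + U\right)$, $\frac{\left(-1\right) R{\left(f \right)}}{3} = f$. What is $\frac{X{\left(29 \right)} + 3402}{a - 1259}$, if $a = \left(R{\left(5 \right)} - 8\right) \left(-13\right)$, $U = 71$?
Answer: $- \frac{1751}{480} \approx -3.6479$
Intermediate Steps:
$R{\left(f \right)} = - 3 f$
$a = 299$ ($a = \left(\left(-3\right) 5 - 8\right) \left(-13\right) = \left(-15 - 8\right) \left(-13\right) = \left(-23\right) \left(-13\right) = 299$)
$X{\left(H \right)} = 71 + H$ ($X{\left(H \right)} = \frac{H + H}{H + H} \left(H + 71\right) = \frac{2 H}{2 H} \left(71 + H\right) = 2 H \frac{1}{2 H} \left(71 + H\right) = 1 \left(71 + H\right) = 71 + H$)
$\frac{X{\left(29 \right)} + 3402}{a - 1259} = \frac{\left(71 + 29\right) + 3402}{299 - 1259} = \frac{100 + 3402}{-960} = 3502 \left(- \frac{1}{960}\right) = - \frac{1751}{480}$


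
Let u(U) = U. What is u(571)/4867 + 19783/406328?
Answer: 328297149/1977598376 ≈ 0.16601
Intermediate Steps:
u(571)/4867 + 19783/406328 = 571/4867 + 19783/406328 = 328297149/1977598376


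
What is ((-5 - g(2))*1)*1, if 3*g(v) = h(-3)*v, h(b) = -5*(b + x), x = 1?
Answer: -35/3 ≈ -11.667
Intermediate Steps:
h(b) = -5 - 5*b (h(b) = -5*(b + 1) = -5*(1 + b) = -5 - 5*b)
g(v) = 10*v/3 (g(v) = ((-5 - 5*(-3))*v)/3 = ((-5 + 15)*v)/3 = (10*v)/3 = 10*v/3)
((-5 - g(2))*1)*1 = ((-5 - 10*2/3)*1)*1 = ((-5 - 1*20/3)*1)*1 = ((-5 - 20/3)*1)*1 = -35/3*1*1 = -35/3*1 = -35/3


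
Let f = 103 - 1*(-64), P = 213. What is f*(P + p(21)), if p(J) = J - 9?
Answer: 37575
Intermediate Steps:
p(J) = -9 + J
f = 167 (f = 103 + 64 = 167)
f*(P + p(21)) = 167*(213 + (-9 + 21)) = 167*(213 + 12) = 167*225 = 37575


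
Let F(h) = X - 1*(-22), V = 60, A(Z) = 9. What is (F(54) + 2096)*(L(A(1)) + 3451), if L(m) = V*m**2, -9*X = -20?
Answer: 158590502/9 ≈ 1.7621e+7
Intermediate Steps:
X = 20/9 (X = -1/9*(-20) = 20/9 ≈ 2.2222)
L(m) = 60*m**2
F(h) = 218/9 (F(h) = 20/9 - 1*(-22) = 20/9 + 22 = 218/9)
(F(54) + 2096)*(L(A(1)) + 3451) = (218/9 + 2096)*(60*9**2 + 3451) = 19082*(60*81 + 3451)/9 = 19082*(4860 + 3451)/9 = (19082/9)*8311 = 158590502/9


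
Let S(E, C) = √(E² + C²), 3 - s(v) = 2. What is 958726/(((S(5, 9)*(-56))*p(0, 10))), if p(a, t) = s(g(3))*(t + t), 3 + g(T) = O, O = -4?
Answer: -479363*√106/59360 ≈ -83.143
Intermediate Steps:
g(T) = -7 (g(T) = -3 - 4 = -7)
s(v) = 1 (s(v) = 3 - 1*2 = 3 - 2 = 1)
S(E, C) = √(C² + E²)
p(a, t) = 2*t (p(a, t) = 1*(t + t) = 1*(2*t) = 2*t)
958726/(((S(5, 9)*(-56))*p(0, 10))) = 958726/(((√(9² + 5²)*(-56))*(2*10))) = 958726/(((√(81 + 25)*(-56))*20)) = 958726/(((√106*(-56))*20)) = 958726/((-56*√106*20)) = 958726/((-1120*√106)) = 958726*(-√106/118720) = -479363*√106/59360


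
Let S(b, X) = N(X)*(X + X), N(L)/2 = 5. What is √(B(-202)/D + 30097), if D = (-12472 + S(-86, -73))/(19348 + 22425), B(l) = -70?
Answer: √18156127102/774 ≈ 174.09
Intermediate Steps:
N(L) = 10 (N(L) = 2*5 = 10)
S(b, X) = 20*X (S(b, X) = 10*(X + X) = 10*(2*X) = 20*X)
D = -13932/41773 (D = (-12472 + 20*(-73))/(19348 + 22425) = (-12472 - 1460)/41773 = -13932*1/41773 = -13932/41773 ≈ -0.33352)
√(B(-202)/D + 30097) = √(-70/(-13932/41773) + 30097) = √(-70*(-41773/13932) + 30097) = √(1462055/6966 + 30097) = √(211117757/6966) = √18156127102/774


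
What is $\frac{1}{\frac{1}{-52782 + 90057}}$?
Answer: $37275$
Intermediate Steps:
$\frac{1}{\frac{1}{-52782 + 90057}} = \frac{1}{\frac{1}{37275}} = 37275$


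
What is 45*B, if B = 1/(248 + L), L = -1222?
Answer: -45/974 ≈ -0.046201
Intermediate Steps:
B = -1/974 (B = 1/(248 - 1222) = 1/(-974) = -1/974 ≈ -0.0010267)
45*B = 45*(-1/974) = -45/974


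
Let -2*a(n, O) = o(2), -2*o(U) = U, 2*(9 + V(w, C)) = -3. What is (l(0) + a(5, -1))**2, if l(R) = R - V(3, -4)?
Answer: 121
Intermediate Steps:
V(w, C) = -21/2 (V(w, C) = -9 + (1/2)*(-3) = -9 - 3/2 = -21/2)
o(U) = -U/2
a(n, O) = 1/2 (a(n, O) = -(-1)*2/4 = -1/2*(-1) = 1/2)
l(R) = 21/2 + R (l(R) = R - 1*(-21/2) = R + 21/2 = 21/2 + R)
(l(0) + a(5, -1))**2 = ((21/2 + 0) + 1/2)**2 = (21/2 + 1/2)**2 = 11**2 = 121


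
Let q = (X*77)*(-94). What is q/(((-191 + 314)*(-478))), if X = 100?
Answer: 361900/29397 ≈ 12.311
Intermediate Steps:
q = -723800 (q = (100*77)*(-94) = 7700*(-94) = -723800)
q/(((-191 + 314)*(-478))) = -723800*(-1/(478*(-191 + 314))) = -723800/(123*(-478)) = -723800/(-58794) = -723800*(-1/58794) = 361900/29397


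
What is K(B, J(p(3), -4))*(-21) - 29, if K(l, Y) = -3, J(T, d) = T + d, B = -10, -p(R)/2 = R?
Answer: 34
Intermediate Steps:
p(R) = -2*R
K(B, J(p(3), -4))*(-21) - 29 = -3*(-21) - 29 = 63 - 29 = 34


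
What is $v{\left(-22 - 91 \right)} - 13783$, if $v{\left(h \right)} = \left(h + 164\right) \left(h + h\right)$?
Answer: $-25309$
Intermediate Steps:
$v{\left(h \right)} = 2 h \left(164 + h\right)$ ($v{\left(h \right)} = \left(164 + h\right) 2 h = 2 h \left(164 + h\right)$)
$v{\left(-22 - 91 \right)} - 13783 = 2 \left(-22 - 91\right) \left(164 - 113\right) - 13783 = 2 \left(-113\right) \left(164 - 113\right) - 13783 = 2 \left(-113\right) 51 - 13783 = -11526 - 13783 = -25309$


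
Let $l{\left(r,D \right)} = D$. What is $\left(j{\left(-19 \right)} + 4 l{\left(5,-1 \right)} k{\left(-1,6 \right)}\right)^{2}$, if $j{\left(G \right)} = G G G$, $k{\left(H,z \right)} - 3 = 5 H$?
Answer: $46936201$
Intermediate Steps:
$k{\left(H,z \right)} = 3 + 5 H$
$j{\left(G \right)} = G^{3}$ ($j{\left(G \right)} = G^{2} G = G^{3}$)
$\left(j{\left(-19 \right)} + 4 l{\left(5,-1 \right)} k{\left(-1,6 \right)}\right)^{2} = \left(\left(-19\right)^{3} + 4 \left(-1\right) \left(3 + 5 \left(-1\right)\right)\right)^{2} = \left(-6859 - 4 \left(3 - 5\right)\right)^{2} = \left(-6859 - -8\right)^{2} = \left(-6859 + 8\right)^{2} = \left(-6851\right)^{2} = 46936201$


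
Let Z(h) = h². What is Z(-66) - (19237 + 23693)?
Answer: -38574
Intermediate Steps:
Z(-66) - (19237 + 23693) = (-66)² - (19237 + 23693) = 4356 - 1*42930 = 4356 - 42930 = -38574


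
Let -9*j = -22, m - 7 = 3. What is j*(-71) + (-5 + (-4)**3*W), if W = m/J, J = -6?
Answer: -647/9 ≈ -71.889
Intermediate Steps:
m = 10 (m = 7 + 3 = 10)
j = 22/9 (j = -1/9*(-22) = 22/9 ≈ 2.4444)
W = -5/3 (W = 10/(-6) = 10*(-1/6) = -5/3 ≈ -1.6667)
j*(-71) + (-5 + (-4)**3*W) = (22/9)*(-71) + (-5 + (-4)**3*(-5/3)) = -1562/9 + (-5 - 64*(-5/3)) = -1562/9 + (-5 + 320/3) = -1562/9 + 305/3 = -647/9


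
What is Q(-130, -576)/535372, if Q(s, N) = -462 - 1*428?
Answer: -445/267686 ≈ -0.0016624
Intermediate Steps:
Q(s, N) = -890 (Q(s, N) = -462 - 428 = -890)
Q(-130, -576)/535372 = -890/535372 = -890*1/535372 = -445/267686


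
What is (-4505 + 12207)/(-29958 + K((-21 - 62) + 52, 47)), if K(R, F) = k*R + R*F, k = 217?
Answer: -3851/19071 ≈ -0.20193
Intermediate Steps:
K(R, F) = 217*R + F*R (K(R, F) = 217*R + R*F = 217*R + F*R)
(-4505 + 12207)/(-29958 + K((-21 - 62) + 52, 47)) = (-4505 + 12207)/(-29958 + ((-21 - 62) + 52)*(217 + 47)) = 7702/(-29958 + (-83 + 52)*264) = 7702/(-29958 - 31*264) = 7702/(-29958 - 8184) = 7702/(-38142) = 7702*(-1/38142) = -3851/19071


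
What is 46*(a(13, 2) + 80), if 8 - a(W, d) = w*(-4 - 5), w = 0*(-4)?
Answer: 4048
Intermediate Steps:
w = 0
a(W, d) = 8 (a(W, d) = 8 - 0*(-4 - 5) = 8 - 0*(-9) = 8 - 1*0 = 8 + 0 = 8)
46*(a(13, 2) + 80) = 46*(8 + 80) = 46*88 = 4048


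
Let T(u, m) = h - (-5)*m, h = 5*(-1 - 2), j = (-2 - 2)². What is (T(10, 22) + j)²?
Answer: 12321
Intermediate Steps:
j = 16 (j = (-4)² = 16)
h = -15 (h = 5*(-3) = -15)
T(u, m) = -15 + 5*m (T(u, m) = -15 - (-5)*m = -15 + 5*m)
(T(10, 22) + j)² = ((-15 + 5*22) + 16)² = ((-15 + 110) + 16)² = (95 + 16)² = 111² = 12321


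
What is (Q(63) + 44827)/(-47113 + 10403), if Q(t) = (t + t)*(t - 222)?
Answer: -24793/36710 ≈ -0.67537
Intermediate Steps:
Q(t) = 2*t*(-222 + t) (Q(t) = (2*t)*(-222 + t) = 2*t*(-222 + t))
(Q(63) + 44827)/(-47113 + 10403) = (2*63*(-222 + 63) + 44827)/(-47113 + 10403) = (2*63*(-159) + 44827)/(-36710) = (-20034 + 44827)*(-1/36710) = 24793*(-1/36710) = -24793/36710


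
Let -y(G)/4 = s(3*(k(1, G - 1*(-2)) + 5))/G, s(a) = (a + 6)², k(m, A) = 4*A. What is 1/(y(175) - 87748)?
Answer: -7/1350400 ≈ -5.1836e-6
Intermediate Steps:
s(a) = (6 + a)²
y(G) = -4*(45 + 12*G)²/G (y(G) = -4*(6 + 3*(4*(G - 1*(-2)) + 5))²/G = -4*(6 + 3*(4*(G + 2) + 5))²/G = -4*(6 + 3*(4*(2 + G) + 5))²/G = -4*(6 + 3*((8 + 4*G) + 5))²/G = -4*(6 + 3*(13 + 4*G))²/G = -4*(6 + (39 + 12*G))²/G = -4*(45 + 12*G)²/G)
1/(y(175) - 87748) = 1/(-36*(15 + 4*175)²/175 - 87748) = 1/(-36*1/175*(15 + 700)² - 87748) = 1/(-36*1/175*715² - 87748) = 1/(-36*1/175*511225 - 87748) = 1/(-736164/7 - 87748) = 1/(-1350400/7) = -7/1350400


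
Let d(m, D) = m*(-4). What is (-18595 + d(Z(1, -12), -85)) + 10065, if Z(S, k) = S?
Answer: -8534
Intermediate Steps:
d(m, D) = -4*m
(-18595 + d(Z(1, -12), -85)) + 10065 = (-18595 - 4*1) + 10065 = (-18595 - 4) + 10065 = -18599 + 10065 = -8534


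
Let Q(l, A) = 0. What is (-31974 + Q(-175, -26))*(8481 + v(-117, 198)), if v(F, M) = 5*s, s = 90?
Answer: -285559794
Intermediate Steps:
v(F, M) = 450 (v(F, M) = 5*90 = 450)
(-31974 + Q(-175, -26))*(8481 + v(-117, 198)) = (-31974 + 0)*(8481 + 450) = -31974*8931 = -285559794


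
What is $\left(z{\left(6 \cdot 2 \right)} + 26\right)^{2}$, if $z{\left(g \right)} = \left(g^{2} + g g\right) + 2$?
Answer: $99856$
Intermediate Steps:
$z{\left(g \right)} = 2 + 2 g^{2}$ ($z{\left(g \right)} = \left(g^{2} + g^{2}\right) + 2 = 2 g^{2} + 2 = 2 + 2 g^{2}$)
$\left(z{\left(6 \cdot 2 \right)} + 26\right)^{2} = \left(\left(2 + 2 \left(6 \cdot 2\right)^{2}\right) + 26\right)^{2} = \left(\left(2 + 2 \cdot 12^{2}\right) + 26\right)^{2} = \left(\left(2 + 2 \cdot 144\right) + 26\right)^{2} = \left(\left(2 + 288\right) + 26\right)^{2} = \left(290 + 26\right)^{2} = 316^{2} = 99856$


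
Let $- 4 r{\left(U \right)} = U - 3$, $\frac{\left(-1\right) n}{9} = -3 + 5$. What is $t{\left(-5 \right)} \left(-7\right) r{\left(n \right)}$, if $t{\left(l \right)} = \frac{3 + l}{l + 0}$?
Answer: $- \frac{147}{10} \approx -14.7$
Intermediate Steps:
$n = -18$ ($n = - 9 \left(-3 + 5\right) = \left(-9\right) 2 = -18$)
$r{\left(U \right)} = \frac{3}{4} - \frac{U}{4}$ ($r{\left(U \right)} = - \frac{U - 3}{4} = - \frac{-3 + U}{4} = \frac{3}{4} - \frac{U}{4}$)
$t{\left(l \right)} = \frac{3 + l}{l}$
$t{\left(-5 \right)} \left(-7\right) r{\left(n \right)} = \frac{3 - 5}{-5} \left(-7\right) \left(\frac{3}{4} - - \frac{9}{2}\right) = \left(- \frac{1}{5}\right) \left(-2\right) \left(-7\right) \left(\frac{3}{4} + \frac{9}{2}\right) = \frac{2}{5} \left(-7\right) \frac{21}{4} = \left(- \frac{14}{5}\right) \frac{21}{4} = - \frac{147}{10}$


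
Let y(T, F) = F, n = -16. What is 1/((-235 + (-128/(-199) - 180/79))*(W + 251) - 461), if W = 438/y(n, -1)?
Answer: 15721/688419360 ≈ 2.2836e-5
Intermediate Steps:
W = -438 (W = 438/(-1) = 438*(-1) = -438)
1/((-235 + (-128/(-199) - 180/79))*(W + 251) - 461) = 1/((-235 + (-128/(-199) - 180/79))*(-438 + 251) - 461) = 1/((-235 + (-128*(-1/199) - 180*1/79))*(-187) - 461) = 1/((-235 + (128/199 - 180/79))*(-187) - 461) = 1/((-235 - 25708/15721)*(-187) - 461) = 1/(-3720143/15721*(-187) - 461) = 1/(695666741/15721 - 461) = 1/(688419360/15721) = 15721/688419360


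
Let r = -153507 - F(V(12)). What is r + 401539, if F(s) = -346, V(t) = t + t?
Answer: 248378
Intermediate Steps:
V(t) = 2*t
r = -153161 (r = -153507 - 1*(-346) = -153507 + 346 = -153161)
r + 401539 = -153161 + 401539 = 248378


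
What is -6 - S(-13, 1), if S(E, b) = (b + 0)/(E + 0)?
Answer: -77/13 ≈ -5.9231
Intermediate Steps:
S(E, b) = b/E
-6 - S(-13, 1) = -6 - 1/(-13) = -6 - (-1)/13 = -6 - 1*(-1/13) = -6 + 1/13 = -77/13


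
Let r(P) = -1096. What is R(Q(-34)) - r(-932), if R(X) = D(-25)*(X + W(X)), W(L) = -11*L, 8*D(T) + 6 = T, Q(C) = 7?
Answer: 5469/4 ≈ 1367.3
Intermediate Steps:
D(T) = -¾ + T/8
R(X) = 155*X/4 (R(X) = (-¾ + (⅛)*(-25))*(X - 11*X) = (-¾ - 25/8)*(-10*X) = -(-155)*X/4 = 155*X/4)
R(Q(-34)) - r(-932) = (155/4)*7 - 1*(-1096) = 1085/4 + 1096 = 5469/4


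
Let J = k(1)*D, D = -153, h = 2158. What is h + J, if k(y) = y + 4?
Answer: 1393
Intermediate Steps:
k(y) = 4 + y
J = -765 (J = (4 + 1)*(-153) = 5*(-153) = -765)
h + J = 2158 - 765 = 1393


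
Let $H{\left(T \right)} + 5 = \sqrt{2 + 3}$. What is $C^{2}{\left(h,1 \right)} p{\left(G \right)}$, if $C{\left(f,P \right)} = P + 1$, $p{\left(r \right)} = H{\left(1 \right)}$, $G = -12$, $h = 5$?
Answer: $-20 + 4 \sqrt{5} \approx -11.056$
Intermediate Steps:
$H{\left(T \right)} = -5 + \sqrt{5}$ ($H{\left(T \right)} = -5 + \sqrt{2 + 3} = -5 + \sqrt{5}$)
$p{\left(r \right)} = -5 + \sqrt{5}$
$C{\left(f,P \right)} = 1 + P$
$C^{2}{\left(h,1 \right)} p{\left(G \right)} = \left(1 + 1\right)^{2} \left(-5 + \sqrt{5}\right) = 2^{2} \left(-5 + \sqrt{5}\right) = 4 \left(-5 + \sqrt{5}\right) = -20 + 4 \sqrt{5}$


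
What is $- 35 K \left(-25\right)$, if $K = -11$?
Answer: $-9625$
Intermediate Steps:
$- 35 K \left(-25\right) = \left(-35\right) \left(-11\right) \left(-25\right) = 385 \left(-25\right) = -9625$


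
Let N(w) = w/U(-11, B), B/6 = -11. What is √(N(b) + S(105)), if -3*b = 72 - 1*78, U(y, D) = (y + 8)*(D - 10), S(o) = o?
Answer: √1364694/114 ≈ 10.247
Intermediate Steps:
B = -66 (B = 6*(-11) = -66)
U(y, D) = (-10 + D)*(8 + y) (U(y, D) = (8 + y)*(-10 + D) = (-10 + D)*(8 + y))
b = 2 (b = -(72 - 1*78)/3 = -(72 - 78)/3 = -⅓*(-6) = 2)
N(w) = w/228 (N(w) = w/(-80 - 10*(-11) + 8*(-66) - 66*(-11)) = w/(-80 + 110 - 528 + 726) = w/228)
√(N(b) + S(105)) = √((1/228)*2 + 105) = √(1/114 + 105) = √(11971/114) = √1364694/114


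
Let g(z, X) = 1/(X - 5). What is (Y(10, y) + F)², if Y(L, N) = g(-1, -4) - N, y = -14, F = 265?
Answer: 6300100/81 ≈ 77779.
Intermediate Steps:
g(z, X) = 1/(-5 + X)
Y(L, N) = -⅑ - N (Y(L, N) = 1/(-5 - 4) - N = 1/(-9) - N = -⅑ - N)
(Y(10, y) + F)² = ((-⅑ - 1*(-14)) + 265)² = ((-⅑ + 14) + 265)² = (125/9 + 265)² = (2510/9)² = 6300100/81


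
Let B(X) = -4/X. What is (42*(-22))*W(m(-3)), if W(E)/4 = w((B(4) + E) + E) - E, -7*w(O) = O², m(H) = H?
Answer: 14784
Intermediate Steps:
w(O) = -O²/7
W(E) = -4*E - 4*(-1 + 2*E)²/7 (W(E) = 4*(-((-4/4 + E) + E)²/7 - E) = 4*(-((-4*¼ + E) + E)²/7 - E) = 4*(-((-1 + E) + E)²/7 - E) = 4*(-(-1 + 2*E)²/7 - E) = 4*(-E - (-1 + 2*E)²/7) = -4*E - 4*(-1 + 2*E)²/7)
(42*(-22))*W(m(-3)) = (42*(-22))*(-4/7 - 16/7*(-3)² - 12/7*(-3)) = -924*(-4/7 - 16/7*9 + 36/7) = -924*(-4/7 - 144/7 + 36/7) = -924*(-16) = 14784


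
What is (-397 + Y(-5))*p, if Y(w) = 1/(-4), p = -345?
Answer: 548205/4 ≈ 1.3705e+5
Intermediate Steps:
Y(w) = -¼
(-397 + Y(-5))*p = (-397 - ¼)*(-345) = -1589/4*(-345) = 548205/4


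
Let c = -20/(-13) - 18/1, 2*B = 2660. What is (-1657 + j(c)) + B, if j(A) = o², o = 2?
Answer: -323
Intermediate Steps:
B = 1330 (B = (½)*2660 = 1330)
c = -214/13 (c = -20*(-1/13) - 18*1 = 20/13 - 18 = -214/13 ≈ -16.462)
j(A) = 4 (j(A) = 2² = 4)
(-1657 + j(c)) + B = (-1657 + 4) + 1330 = -1653 + 1330 = -323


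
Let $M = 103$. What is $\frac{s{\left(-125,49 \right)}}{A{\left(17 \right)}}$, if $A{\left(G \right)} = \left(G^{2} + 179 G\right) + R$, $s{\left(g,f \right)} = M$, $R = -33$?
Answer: $\frac{103}{3299} \approx 0.031222$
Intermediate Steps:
$s{\left(g,f \right)} = 103$
$A{\left(G \right)} = -33 + G^{2} + 179 G$ ($A{\left(G \right)} = \left(G^{2} + 179 G\right) - 33 = -33 + G^{2} + 179 G$)
$\frac{s{\left(-125,49 \right)}}{A{\left(17 \right)}} = \frac{103}{-33 + 17^{2} + 179 \cdot 17} = \frac{103}{-33 + 289 + 3043} = \frac{103}{3299}$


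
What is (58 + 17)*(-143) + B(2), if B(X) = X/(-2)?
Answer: -10726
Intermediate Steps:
B(X) = -X/2 (B(X) = X*(-1/2) = -X/2)
(58 + 17)*(-143) + B(2) = (58 + 17)*(-143) - 1/2*2 = 75*(-143) - 1 = -10725 - 1 = -10726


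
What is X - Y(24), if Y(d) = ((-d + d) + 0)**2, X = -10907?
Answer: -10907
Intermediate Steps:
Y(d) = 0 (Y(d) = (0 + 0)**2 = 0**2 = 0)
X - Y(24) = -10907 - 1*0 = -10907 + 0 = -10907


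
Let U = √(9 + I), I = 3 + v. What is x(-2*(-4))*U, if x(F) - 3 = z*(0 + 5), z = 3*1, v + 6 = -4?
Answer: 18*√2 ≈ 25.456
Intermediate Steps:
v = -10 (v = -6 - 4 = -10)
I = -7 (I = 3 - 10 = -7)
U = √2 (U = √(9 - 7) = √2 ≈ 1.4142)
z = 3
x(F) = 18 (x(F) = 3 + 3*(0 + 5) = 3 + 3*5 = 3 + 15 = 18)
x(-2*(-4))*U = 18*√2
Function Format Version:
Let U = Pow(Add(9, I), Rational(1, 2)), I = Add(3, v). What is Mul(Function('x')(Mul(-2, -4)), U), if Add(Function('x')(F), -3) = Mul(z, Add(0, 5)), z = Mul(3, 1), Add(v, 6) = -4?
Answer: Mul(18, Pow(2, Rational(1, 2))) ≈ 25.456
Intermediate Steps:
v = -10 (v = Add(-6, -4) = -10)
I = -7 (I = Add(3, -10) = -7)
U = Pow(2, Rational(1, 2)) (U = Pow(Add(9, -7), Rational(1, 2)) = Pow(2, Rational(1, 2)) ≈ 1.4142)
z = 3
Function('x')(F) = 18 (Function('x')(F) = Add(3, Mul(3, Add(0, 5))) = Add(3, Mul(3, 5)) = Add(3, 15) = 18)
Mul(Function('x')(Mul(-2, -4)), U) = Mul(18, Pow(2, Rational(1, 2)))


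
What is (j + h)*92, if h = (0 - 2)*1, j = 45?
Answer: 3956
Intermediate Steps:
h = -2 (h = -2*1 = -2)
(j + h)*92 = (45 - 2)*92 = 43*92 = 3956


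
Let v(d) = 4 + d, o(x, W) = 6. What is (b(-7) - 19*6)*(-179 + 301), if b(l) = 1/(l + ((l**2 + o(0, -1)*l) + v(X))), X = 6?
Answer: -69479/5 ≈ -13896.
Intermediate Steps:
b(l) = 1/(10 + l**2 + 7*l) (b(l) = 1/(l + ((l**2 + 6*l) + (4 + 6))) = 1/(l + ((l**2 + 6*l) + 10)) = 1/(l + (10 + l**2 + 6*l)) = 1/(10 + l**2 + 7*l))
(b(-7) - 19*6)*(-179 + 301) = (1/(10 + (-7)**2 + 7*(-7)) - 19*6)*(-179 + 301) = (1/(10 + 49 - 49) - 114)*122 = (1/10 - 114)*122 = -1139/10*122 = -69479/5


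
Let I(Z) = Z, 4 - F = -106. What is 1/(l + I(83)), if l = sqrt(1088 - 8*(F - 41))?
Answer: 83/6353 - 2*sqrt(134)/6353 ≈ 0.0094205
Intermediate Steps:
F = 110 (F = 4 - 1*(-106) = 4 + 106 = 110)
l = 2*sqrt(134) (l = sqrt(1088 - 8*(110 - 41)) = sqrt(1088 - 8*69) = sqrt(1088 - 552) = sqrt(536) = 2*sqrt(134) ≈ 23.152)
1/(l + I(83)) = 1/(2*sqrt(134) + 83) = 1/(83 + 2*sqrt(134))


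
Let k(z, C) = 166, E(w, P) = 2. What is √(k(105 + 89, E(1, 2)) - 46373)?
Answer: 7*I*√943 ≈ 214.96*I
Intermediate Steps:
√(k(105 + 89, E(1, 2)) - 46373) = √(166 - 46373) = √(-46207) = 7*I*√943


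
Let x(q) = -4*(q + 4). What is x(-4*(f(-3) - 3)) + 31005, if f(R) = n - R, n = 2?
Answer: 31021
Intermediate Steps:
f(R) = 2 - R
x(q) = -16 - 4*q (x(q) = -4*(4 + q) = -16 - 4*q)
x(-4*(f(-3) - 3)) + 31005 = (-16 - (-16)*((2 - 1*(-3)) - 3)) + 31005 = (-16 - (-16)*((2 + 3) - 3)) + 31005 = (-16 - (-16)*(5 - 3)) + 31005 = (-16 - (-16)*2) + 31005 = (-16 - 4*(-8)) + 31005 = (-16 + 32) + 31005 = 16 + 31005 = 31021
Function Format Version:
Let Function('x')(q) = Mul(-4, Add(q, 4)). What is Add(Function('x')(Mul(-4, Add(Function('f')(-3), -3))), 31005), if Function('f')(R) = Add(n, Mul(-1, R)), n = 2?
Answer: 31021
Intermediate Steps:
Function('f')(R) = Add(2, Mul(-1, R))
Function('x')(q) = Add(-16, Mul(-4, q)) (Function('x')(q) = Mul(-4, Add(4, q)) = Add(-16, Mul(-4, q)))
Add(Function('x')(Mul(-4, Add(Function('f')(-3), -3))), 31005) = Add(Add(-16, Mul(-4, Mul(-4, Add(Add(2, Mul(-1, -3)), -3)))), 31005) = Add(Add(-16, Mul(-4, Mul(-4, Add(Add(2, 3), -3)))), 31005) = Add(Add(-16, Mul(-4, Mul(-4, Add(5, -3)))), 31005) = Add(Add(-16, Mul(-4, Mul(-4, 2))), 31005) = Add(Add(-16, Mul(-4, -8)), 31005) = Add(Add(-16, 32), 31005) = Add(16, 31005) = 31021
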